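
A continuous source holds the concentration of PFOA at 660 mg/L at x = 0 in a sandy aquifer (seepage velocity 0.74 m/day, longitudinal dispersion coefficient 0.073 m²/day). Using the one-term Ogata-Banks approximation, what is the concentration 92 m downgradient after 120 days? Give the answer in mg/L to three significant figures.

For a continuous step input, C/C₀ ≈ ½·erfc((x−vt)/(2√(Dt))).
vt = 0.74 × 120 = 88.8 m and 2√(Dt) = 2√(0.073 × 120) = 5.919 m.
Argument (x−vt)/(2√(Dt)) = (92 − 88.8)/5.919 = 0.5406; ½·erfc(0.5406) = 0.2223.
C = 660 × 0.2223 = 147 mg/L.

147 mg/L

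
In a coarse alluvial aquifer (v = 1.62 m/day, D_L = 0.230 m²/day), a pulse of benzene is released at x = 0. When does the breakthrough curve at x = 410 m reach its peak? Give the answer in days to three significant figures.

For the 1D instantaneous-source solution, setting ∂C/∂t = 0 at fixed x gives v²t² + 2Dt − x² = 0, so t = (√(D² + v²x²) − D)/v².
√(D² + v²x²) = √(0.230² + 1.62² × 410²) = 664.2; v² = 2.6244.
t = (664.2 − 0.230)/2.6244 = 253 days (vs. the pure-advection estimate x/v = 253 d).

253 days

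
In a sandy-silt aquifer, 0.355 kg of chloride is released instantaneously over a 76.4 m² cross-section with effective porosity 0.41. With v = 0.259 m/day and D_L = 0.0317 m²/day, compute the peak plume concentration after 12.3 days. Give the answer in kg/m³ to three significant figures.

0.00512 kg/m³

The peak of an instantaneous 1D plume sits at x = vt; there the Gaussian factor is 1 and C_max = M/(n_e·A·√(4πDt)), where n_e·A is the pore area the mass is dissolved in.
√(4πDt) = √(4π × 0.0317 × 12.3) = 2.214 m, so C_max = 0.355/(0.41 × 76.4 × 2.214) = 0.00512 kg/m³.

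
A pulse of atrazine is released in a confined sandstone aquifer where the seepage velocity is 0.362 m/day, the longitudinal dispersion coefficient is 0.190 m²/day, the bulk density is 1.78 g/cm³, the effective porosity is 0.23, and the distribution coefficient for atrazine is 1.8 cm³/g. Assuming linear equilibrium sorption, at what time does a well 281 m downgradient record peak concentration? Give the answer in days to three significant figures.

Retardation factor R = 1 + ρ_b·K_d/n = 1 + 1.78 × 1.8/0.23 = 14.93.
Sorption retards both mechanisms: v_R = v/R = 0.02425 m/day, D_R = D/R = 0.01273 m²/day.
Peak time from v_R²t² + 2D_R t − x² = 0: t = (√(D_R² + v_R²x²) − D_R)/v_R².
√(D_R² + v_R²x²) = √(0.01273² + 0.02425² × 281²) = 6.814; v_R² = 0.0005881.
t = (6.814 − 0.01273)/0.0005881 = 11600 days.

11600 days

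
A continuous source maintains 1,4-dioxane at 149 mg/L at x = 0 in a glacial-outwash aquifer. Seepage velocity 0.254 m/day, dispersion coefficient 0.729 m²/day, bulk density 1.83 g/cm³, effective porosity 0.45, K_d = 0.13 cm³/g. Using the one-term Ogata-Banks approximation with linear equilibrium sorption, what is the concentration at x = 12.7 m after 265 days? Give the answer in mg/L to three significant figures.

145 mg/L

Retardation factor R = 1 + ρ_b·K_d/n = 1 + 1.83 × 0.13/0.45 = 1.529.
Sorption retards both mechanisms: v_R = v/R = 0.1661 m/day, D_R = D/R = 0.4768 m²/day.
v_R·t = 0.1661 × 265 = 44.0165 m; 2√(D_R t) = 22.48 m; argument = (12.7 − 44.0165)/22.48 = -1.393.
C = C₀ × ½·erfc(-1.393) = 149 × 0.9756 = 145 mg/L.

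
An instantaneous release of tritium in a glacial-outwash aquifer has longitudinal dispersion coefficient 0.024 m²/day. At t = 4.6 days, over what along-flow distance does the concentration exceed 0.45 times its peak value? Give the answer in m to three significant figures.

1.19 m

The plume is Gaussian with σ = √(2Dt) = √(2 × 0.024 × 4.6) = 0.4699 m.
C/C_peak = exp(−Δx²/(2σ²)) = 0.45 ⇒ Δx = σ·√(−2 ln 0.45) = 0.4699 × 1.264 = 0.5940 m.
Width = 2Δx = 1.19 m.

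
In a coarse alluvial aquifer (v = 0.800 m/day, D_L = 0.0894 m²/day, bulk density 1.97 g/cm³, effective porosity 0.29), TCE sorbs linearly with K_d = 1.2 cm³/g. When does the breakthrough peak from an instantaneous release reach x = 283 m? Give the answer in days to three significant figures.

3240 days

Retardation factor R = 1 + ρ_b·K_d/n = 1 + 1.97 × 1.2/0.29 = 9.152.
Sorption retards both mechanisms: v_R = v/R = 0.08741 m/day, D_R = D/R = 0.009768 m²/day.
Peak time from v_R²t² + 2D_R t − x² = 0: t = (√(D_R² + v_R²x²) − D_R)/v_R².
√(D_R² + v_R²x²) = √(0.009768² + 0.08741² × 283²) = 24.74; v_R² = 0.007641.
t = (24.74 − 0.009768)/0.007641 = 3240 days.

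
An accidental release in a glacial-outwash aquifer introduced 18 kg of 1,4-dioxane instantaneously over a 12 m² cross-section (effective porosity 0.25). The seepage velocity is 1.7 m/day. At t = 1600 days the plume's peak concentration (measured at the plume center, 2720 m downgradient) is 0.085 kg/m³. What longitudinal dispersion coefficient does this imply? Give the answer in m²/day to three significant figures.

At the plume center C_max = M/(n_e·A·√(4πDt)), so D = M²/(4πt·(n_e·A·C_max)²).
n_e·A·C_max = 0.25 × 12 × 0.085 = 0.2550 kg/m.
D = 18²/(4π × 1600 × 0.2550²) = 0.248 m²/day.

0.248 m²/day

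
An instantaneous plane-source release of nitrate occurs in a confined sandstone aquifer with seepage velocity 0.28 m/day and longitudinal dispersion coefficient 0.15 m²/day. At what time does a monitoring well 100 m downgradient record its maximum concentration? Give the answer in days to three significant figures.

355 days

For the 1D instantaneous-source solution, setting ∂C/∂t = 0 at fixed x gives v²t² + 2Dt − x² = 0, so t = (√(D² + v²x²) − D)/v².
√(D² + v²x²) = √(0.15² + 0.28² × 100²) = 28.00; v² = 0.0784.
t = (28.00 − 0.15)/0.0784 = 355 days (vs. the pure-advection estimate x/v = 357 d).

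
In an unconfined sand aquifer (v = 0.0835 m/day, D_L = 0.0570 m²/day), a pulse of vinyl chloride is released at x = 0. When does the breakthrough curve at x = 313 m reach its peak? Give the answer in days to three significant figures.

For the 1D instantaneous-source solution, setting ∂C/∂t = 0 at fixed x gives v²t² + 2Dt − x² = 0, so t = (√(D² + v²x²) − D)/v².
√(D² + v²x²) = √(0.0570² + 0.0835² × 313²) = 26.14; v² = 0.00697225.
t = (26.14 − 0.0570)/0.00697225 = 3740 days (vs. the pure-advection estimate x/v = 3750 d).

3740 days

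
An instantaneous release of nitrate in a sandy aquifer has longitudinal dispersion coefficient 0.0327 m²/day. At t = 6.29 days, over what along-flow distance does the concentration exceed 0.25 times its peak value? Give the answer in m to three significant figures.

The plume is Gaussian with σ = √(2Dt) = √(2 × 0.0327 × 6.29) = 0.6414 m.
C/C_peak = exp(−Δx²/(2σ²)) = 0.25 ⇒ Δx = σ·√(−2 ln 0.25) = 0.6414 × 1.665 = 1.068 m.
Width = 2Δx = 2.14 m.

2.14 m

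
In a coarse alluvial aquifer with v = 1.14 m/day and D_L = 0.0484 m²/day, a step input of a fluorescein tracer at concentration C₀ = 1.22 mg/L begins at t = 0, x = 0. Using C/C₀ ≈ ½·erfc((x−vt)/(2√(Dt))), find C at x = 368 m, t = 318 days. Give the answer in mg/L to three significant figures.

For a continuous step input, C/C₀ ≈ ½·erfc((x−vt)/(2√(Dt))).
vt = 1.14 × 318 = 362.52 m and 2√(Dt) = 2√(0.0484 × 318) = 7.846 m.
Argument (x−vt)/(2√(Dt)) = (368 − 362.52)/7.846 = 0.6984; ½·erfc(0.6984) = 0.1617.
C = 1.22 × 0.1617 = 0.197 mg/L.

0.197 mg/L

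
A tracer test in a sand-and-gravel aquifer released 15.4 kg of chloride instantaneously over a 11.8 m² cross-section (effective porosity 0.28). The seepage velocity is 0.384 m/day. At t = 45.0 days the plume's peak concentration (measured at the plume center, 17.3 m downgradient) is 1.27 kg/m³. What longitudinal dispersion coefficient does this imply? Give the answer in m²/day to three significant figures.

0.0238 m²/day

At the plume center C_max = M/(n_e·A·√(4πDt)), so D = M²/(4πt·(n_e·A·C_max)²).
n_e·A·C_max = 0.28 × 11.8 × 1.27 = 4.196 kg/m.
D = 15.4²/(4π × 45.0 × 4.196²) = 0.0238 m²/day.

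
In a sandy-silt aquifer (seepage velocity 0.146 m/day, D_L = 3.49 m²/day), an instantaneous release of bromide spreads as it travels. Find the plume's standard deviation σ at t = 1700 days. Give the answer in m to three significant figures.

109 m

Dispersive spreading gives a Gaussian with σ² = 2Dt; advection only shifts the center.
σ = √(2 × 3.49 × 1700) = 109 m.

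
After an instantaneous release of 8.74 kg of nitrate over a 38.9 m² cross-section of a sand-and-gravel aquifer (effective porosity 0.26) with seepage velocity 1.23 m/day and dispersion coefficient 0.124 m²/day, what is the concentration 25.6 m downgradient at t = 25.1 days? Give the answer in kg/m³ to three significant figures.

0.0148 kg/m³

For an instantaneous plane source, C(x,t) = M/(n_e·A·√(4πDt)) · exp(−(x−vt)²/(4Dt)), with n_e·A the pore (flow) area.
Plume center vt = 1.23 × 25.1 = 30.873 m, so the well at 25.6 m is 5.273 m upgradient of the peak.
√(4πDt) = 6.254 m, giving peak height M/(n_e·A·√(4πDt)) = 8.74/(0.26 × 38.9 × 6.254) = 0.1382 kg/m³.
(x−vt)²/(4Dt) = (-5.273)²/(4 × 0.124 × 25.1) = 2.233; exp(−2.233) = 0.1072.
C = 0.1382 × 0.1072 = 0.0148 kg/m³.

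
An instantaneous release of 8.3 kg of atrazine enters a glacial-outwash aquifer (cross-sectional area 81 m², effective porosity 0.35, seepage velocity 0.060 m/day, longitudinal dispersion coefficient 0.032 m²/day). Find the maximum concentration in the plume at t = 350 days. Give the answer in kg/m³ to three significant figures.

The peak of an instantaneous 1D plume sits at x = vt; there the Gaussian factor is 1 and C_max = M/(n_e·A·√(4πDt)), where n_e·A is the pore area the mass is dissolved in.
√(4πDt) = √(4π × 0.032 × 350) = 11.86 m, so C_max = 8.3/(0.35 × 81 × 11.86) = 0.0247 kg/m³.

0.0247 kg/m³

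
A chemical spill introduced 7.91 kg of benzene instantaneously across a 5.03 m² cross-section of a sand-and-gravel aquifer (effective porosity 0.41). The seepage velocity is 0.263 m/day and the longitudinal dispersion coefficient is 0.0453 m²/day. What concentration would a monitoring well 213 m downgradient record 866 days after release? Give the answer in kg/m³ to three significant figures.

For an instantaneous plane source, C(x,t) = M/(n_e·A·√(4πDt)) · exp(−(x−vt)²/(4Dt)), with n_e·A the pore (flow) area.
Plume center vt = 0.263 × 866 = 227.758 m, so the well at 213 m is 14.758 m upgradient of the peak.
√(4πDt) = 22.20 m, giving peak height M/(n_e·A·√(4πDt)) = 7.91/(0.41 × 5.03 × 22.20) = 0.1728 kg/m³.
(x−vt)²/(4Dt) = (-14.758)²/(4 × 0.0453 × 866) = 1.388; exp(−1.388) = 0.2496.
C = 0.1728 × 0.2496 = 0.0431 kg/m³.

0.0431 kg/m³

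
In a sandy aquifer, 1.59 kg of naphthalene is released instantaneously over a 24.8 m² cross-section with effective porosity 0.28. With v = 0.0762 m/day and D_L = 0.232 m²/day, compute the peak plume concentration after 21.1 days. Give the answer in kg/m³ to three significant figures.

0.0292 kg/m³

The peak of an instantaneous 1D plume sits at x = vt; there the Gaussian factor is 1 and C_max = M/(n_e·A·√(4πDt)), where n_e·A is the pore area the mass is dissolved in.
√(4πDt) = √(4π × 0.232 × 21.1) = 7.843 m, so C_max = 1.59/(0.28 × 24.8 × 7.843) = 0.0292 kg/m³.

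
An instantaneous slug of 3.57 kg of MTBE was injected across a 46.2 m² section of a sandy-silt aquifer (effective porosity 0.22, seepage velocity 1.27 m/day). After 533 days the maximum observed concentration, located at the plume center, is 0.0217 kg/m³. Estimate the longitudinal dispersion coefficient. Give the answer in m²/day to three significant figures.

0.0391 m²/day

At the plume center C_max = M/(n_e·A·√(4πDt)), so D = M²/(4πt·(n_e·A·C_max)²).
n_e·A·C_max = 0.22 × 46.2 × 0.0217 = 0.2206 kg/m.
D = 3.57²/(4π × 533 × 0.2206²) = 0.0391 m²/day.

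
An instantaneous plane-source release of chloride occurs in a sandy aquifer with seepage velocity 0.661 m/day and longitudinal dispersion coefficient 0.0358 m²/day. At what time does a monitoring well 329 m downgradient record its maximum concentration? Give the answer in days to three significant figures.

For the 1D instantaneous-source solution, setting ∂C/∂t = 0 at fixed x gives v²t² + 2Dt − x² = 0, so t = (√(D² + v²x²) − D)/v².
√(D² + v²x²) = √(0.0358² + 0.661² × 329²) = 217.5; v² = 0.436921.
t = (217.5 − 0.0358)/0.436921 = 498 days (vs. the pure-advection estimate x/v = 498 d).

498 days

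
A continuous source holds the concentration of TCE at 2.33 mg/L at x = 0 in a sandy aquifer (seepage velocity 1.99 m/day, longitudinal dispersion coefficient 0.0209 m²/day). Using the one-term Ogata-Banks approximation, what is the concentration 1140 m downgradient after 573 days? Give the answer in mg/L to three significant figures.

1.22 mg/L

For a continuous step input, C/C₀ ≈ ½·erfc((x−vt)/(2√(Dt))).
vt = 1.99 × 573 = 1140.27 m and 2√(Dt) = 2√(0.0209 × 573) = 6.921 m.
Argument (x−vt)/(2√(Dt)) = (1140 − 1140.27)/6.921 = -0.03901; ½·erfc(-0.03901) = 0.5220.
C = 2.33 × 0.5220 = 1.22 mg/L.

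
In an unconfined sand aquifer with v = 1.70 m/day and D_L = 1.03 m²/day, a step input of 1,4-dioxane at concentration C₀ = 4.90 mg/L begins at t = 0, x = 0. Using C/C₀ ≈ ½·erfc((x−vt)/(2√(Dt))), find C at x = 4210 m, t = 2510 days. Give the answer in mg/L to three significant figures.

3.85 mg/L

For a continuous step input, C/C₀ ≈ ½·erfc((x−vt)/(2√(Dt))).
vt = 1.70 × 2510 = 4267 m and 2√(Dt) = 2√(1.03 × 2510) = 101.7 m.
Argument (x−vt)/(2√(Dt)) = (4210 − 4267)/101.7 = -0.5605; ½·erfc(-0.5605) = 0.7860.
C = 4.90 × 0.7860 = 3.85 mg/L.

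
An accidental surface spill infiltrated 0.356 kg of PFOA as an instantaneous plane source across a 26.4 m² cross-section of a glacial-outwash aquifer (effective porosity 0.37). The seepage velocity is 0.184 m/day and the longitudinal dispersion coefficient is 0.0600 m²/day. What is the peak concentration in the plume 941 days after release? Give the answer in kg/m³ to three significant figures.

The peak of an instantaneous 1D plume sits at x = vt; there the Gaussian factor is 1 and C_max = M/(n_e·A·√(4πDt)), where n_e·A is the pore area the mass is dissolved in.
√(4πDt) = √(4π × 0.0600 × 941) = 26.64 m, so C_max = 0.356/(0.37 × 26.4 × 26.64) = 0.00137 kg/m³.

0.00137 kg/m³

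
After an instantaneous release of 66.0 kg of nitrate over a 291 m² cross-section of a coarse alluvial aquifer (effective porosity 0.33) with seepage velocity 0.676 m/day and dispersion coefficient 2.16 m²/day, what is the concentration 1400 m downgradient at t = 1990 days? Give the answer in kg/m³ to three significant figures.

For an instantaneous plane source, C(x,t) = M/(n_e·A·√(4πDt)) · exp(−(x−vt)²/(4Dt)), with n_e·A the pore (flow) area.
Plume center vt = 0.676 × 1990 = 1345.24 m, so the well at 1400 m is 54.76 m downgradient of the peak.
√(4πDt) = 232.4 m, giving peak height M/(n_e·A·√(4πDt)) = 66.0/(0.33 × 291 × 232.4) = 0.002957 kg/m³.
(x−vt)²/(4Dt) = (54.76)²/(4 × 2.16 × 1990) = 0.1744; exp(−0.1744) = 0.8400.
C = 0.002957 × 0.8400 = 0.00248 kg/m³.

0.00248 kg/m³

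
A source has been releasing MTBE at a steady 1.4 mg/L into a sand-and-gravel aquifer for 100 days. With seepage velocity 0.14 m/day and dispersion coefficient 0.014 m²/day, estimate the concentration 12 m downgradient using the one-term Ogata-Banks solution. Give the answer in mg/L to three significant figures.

For a continuous step input, C/C₀ ≈ ½·erfc((x−vt)/(2√(Dt))).
vt = 0.14 × 100 = 14 m and 2√(Dt) = 2√(0.014 × 100) = 2.366 m.
Argument (x−vt)/(2√(Dt)) = (12 − 14)/2.366 = -0.8453; ½·erfc(-0.8453) = 0.8840.
C = 1.4 × 0.8840 = 1.24 mg/L.

1.24 mg/L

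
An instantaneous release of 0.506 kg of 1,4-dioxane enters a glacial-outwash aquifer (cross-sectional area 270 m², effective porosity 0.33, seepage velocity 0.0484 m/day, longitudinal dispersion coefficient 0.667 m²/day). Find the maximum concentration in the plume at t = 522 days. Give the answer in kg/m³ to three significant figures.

The peak of an instantaneous 1D plume sits at x = vt; there the Gaussian factor is 1 and C_max = M/(n_e·A·√(4πDt)), where n_e·A is the pore area the mass is dissolved in.
√(4πDt) = √(4π × 0.667 × 522) = 66.15 m, so C_max = 0.506/(0.33 × 270 × 66.15) = 8.59e-05 kg/m³.

8.59e-05 kg/m³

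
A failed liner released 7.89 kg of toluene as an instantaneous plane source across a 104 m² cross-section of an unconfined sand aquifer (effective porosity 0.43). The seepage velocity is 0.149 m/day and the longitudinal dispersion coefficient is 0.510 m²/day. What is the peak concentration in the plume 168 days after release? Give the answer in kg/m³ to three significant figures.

0.00538 kg/m³

The peak of an instantaneous 1D plume sits at x = vt; there the Gaussian factor is 1 and C_max = M/(n_e·A·√(4πDt)), where n_e·A is the pore area the mass is dissolved in.
√(4πDt) = √(4π × 0.510 × 168) = 32.81 m, so C_max = 7.89/(0.43 × 104 × 32.81) = 0.00538 kg/m³.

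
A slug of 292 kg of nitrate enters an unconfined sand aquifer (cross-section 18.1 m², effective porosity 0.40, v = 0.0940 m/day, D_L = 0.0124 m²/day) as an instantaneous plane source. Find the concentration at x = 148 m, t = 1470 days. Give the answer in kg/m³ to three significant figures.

0.710 kg/m³

For an instantaneous plane source, C(x,t) = M/(n_e·A·√(4πDt)) · exp(−(x−vt)²/(4Dt)), with n_e·A the pore (flow) area.
Plume center vt = 0.0940 × 1470 = 138.18 m, so the well at 148 m is 9.82 m downgradient of the peak.
√(4πDt) = 15.13 m, giving peak height M/(n_e·A·√(4πDt)) = 292/(0.40 × 18.1 × 15.13) = 2.666 kg/m³.
(x−vt)²/(4Dt) = (9.82)²/(4 × 0.0124 × 1470) = 1.323; exp(−1.323) = 0.2663.
C = 2.666 × 0.2663 = 0.710 kg/m³.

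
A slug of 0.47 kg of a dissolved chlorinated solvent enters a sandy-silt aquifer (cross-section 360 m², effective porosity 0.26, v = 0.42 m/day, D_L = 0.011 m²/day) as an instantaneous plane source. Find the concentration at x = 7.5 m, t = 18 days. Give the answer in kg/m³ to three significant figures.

0.00317 kg/m³

For an instantaneous plane source, C(x,t) = M/(n_e·A·√(4πDt)) · exp(−(x−vt)²/(4Dt)), with n_e·A the pore (flow) area.
Plume center vt = 0.42 × 18 = 7.56 m, so the well at 7.5 m is 0.06 m upgradient of the peak.
√(4πDt) = 1.577 m, giving peak height M/(n_e·A·√(4πDt)) = 0.47/(0.26 × 360 × 1.577) = 0.003184 kg/m³.
(x−vt)²/(4Dt) = (-0.06)²/(4 × 0.011 × 18) = 0.004545; exp(−0.004545) = 0.9955.
C = 0.003184 × 0.9955 = 0.00317 kg/m³.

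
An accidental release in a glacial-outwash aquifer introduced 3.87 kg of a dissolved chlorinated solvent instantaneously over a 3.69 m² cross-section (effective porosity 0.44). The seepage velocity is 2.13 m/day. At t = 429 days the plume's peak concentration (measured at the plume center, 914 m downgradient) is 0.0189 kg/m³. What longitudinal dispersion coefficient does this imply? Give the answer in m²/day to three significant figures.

At the plume center C_max = M/(n_e·A·√(4πDt)), so D = M²/(4πt·(n_e·A·C_max)²).
n_e·A·C_max = 0.44 × 3.69 × 0.0189 = 0.03069 kg/m.
D = 3.87²/(4π × 429 × 0.03069²) = 2.95 m²/day.

2.95 m²/day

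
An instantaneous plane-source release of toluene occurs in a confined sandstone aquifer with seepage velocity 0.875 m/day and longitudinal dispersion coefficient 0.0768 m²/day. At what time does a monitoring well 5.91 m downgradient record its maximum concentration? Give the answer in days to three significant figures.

For the 1D instantaneous-source solution, setting ∂C/∂t = 0 at fixed x gives v²t² + 2Dt − x² = 0, so t = (√(D² + v²x²) − D)/v².
√(D² + v²x²) = √(0.0768² + 0.875² × 5.91²) = 5.172; v² = 0.765625.
t = (5.172 − 0.0768)/0.765625 = 6.65 days (vs. the pure-advection estimate x/v = 6.75 d).

6.65 days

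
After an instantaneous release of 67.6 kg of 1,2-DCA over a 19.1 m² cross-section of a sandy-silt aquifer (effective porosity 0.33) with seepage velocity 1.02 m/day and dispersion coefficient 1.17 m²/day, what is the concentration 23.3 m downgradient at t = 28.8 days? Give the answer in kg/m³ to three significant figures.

0.396 kg/m³

For an instantaneous plane source, C(x,t) = M/(n_e·A·√(4πDt)) · exp(−(x−vt)²/(4Dt)), with n_e·A the pore (flow) area.
Plume center vt = 1.02 × 28.8 = 29.376 m, so the well at 23.3 m is 6.076 m upgradient of the peak.
√(4πDt) = 20.58 m, giving peak height M/(n_e·A·√(4πDt)) = 67.6/(0.33 × 19.1 × 20.58) = 0.5211 kg/m³.
(x−vt)²/(4Dt) = (-6.076)²/(4 × 1.17 × 28.8) = 0.2739; exp(−0.2739) = 0.7604.
C = 0.5211 × 0.7604 = 0.396 kg/m³.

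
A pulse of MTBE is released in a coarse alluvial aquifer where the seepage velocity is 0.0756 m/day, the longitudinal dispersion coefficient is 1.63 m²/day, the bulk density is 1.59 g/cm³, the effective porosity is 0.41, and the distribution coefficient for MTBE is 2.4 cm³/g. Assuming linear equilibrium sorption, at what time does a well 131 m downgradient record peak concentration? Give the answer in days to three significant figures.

15200 days

Retardation factor R = 1 + ρ_b·K_d/n = 1 + 1.59 × 2.4/0.41 = 10.31.
Sorption retards both mechanisms: v_R = v/R = 0.007333 m/day, D_R = D/R = 0.1581 m²/day.
Peak time from v_R²t² + 2D_R t − x² = 0: t = (√(D_R² + v_R²x²) − D_R)/v_R².
√(D_R² + v_R²x²) = √(0.1581² + 0.007333² × 131²) = 0.9735; v_R² = 5.377e-05.
t = (0.9735 − 0.1581)/5.377e-05 = 15200 days.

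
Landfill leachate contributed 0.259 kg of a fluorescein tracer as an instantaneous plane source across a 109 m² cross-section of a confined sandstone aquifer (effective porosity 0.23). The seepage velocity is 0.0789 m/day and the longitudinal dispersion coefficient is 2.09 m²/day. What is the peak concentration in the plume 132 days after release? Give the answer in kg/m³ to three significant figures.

The peak of an instantaneous 1D plume sits at x = vt; there the Gaussian factor is 1 and C_max = M/(n_e·A·√(4πDt)), where n_e·A is the pore area the mass is dissolved in.
√(4πDt) = √(4π × 2.09 × 132) = 58.88 m, so C_max = 0.259/(0.23 × 109 × 58.88) = 0.000175 kg/m³.

0.000175 kg/m³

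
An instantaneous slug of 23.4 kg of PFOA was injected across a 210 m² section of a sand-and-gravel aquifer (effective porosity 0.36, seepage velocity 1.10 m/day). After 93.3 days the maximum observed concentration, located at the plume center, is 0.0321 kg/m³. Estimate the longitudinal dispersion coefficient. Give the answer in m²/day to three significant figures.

0.0793 m²/day

At the plume center C_max = M/(n_e·A·√(4πDt)), so D = M²/(4πt·(n_e·A·C_max)²).
n_e·A·C_max = 0.36 × 210 × 0.0321 = 2.427 kg/m.
D = 23.4²/(4π × 93.3 × 2.427²) = 0.0793 m²/day.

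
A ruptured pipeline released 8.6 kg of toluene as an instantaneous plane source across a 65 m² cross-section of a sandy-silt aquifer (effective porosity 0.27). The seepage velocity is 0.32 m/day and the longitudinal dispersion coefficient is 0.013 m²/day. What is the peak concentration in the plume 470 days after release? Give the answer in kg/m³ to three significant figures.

The peak of an instantaneous 1D plume sits at x = vt; there the Gaussian factor is 1 and C_max = M/(n_e·A·√(4πDt)), where n_e·A is the pore area the mass is dissolved in.
√(4πDt) = √(4π × 0.013 × 470) = 8.762 m, so C_max = 8.6/(0.27 × 65 × 8.762) = 0.0559 kg/m³.

0.0559 kg/m³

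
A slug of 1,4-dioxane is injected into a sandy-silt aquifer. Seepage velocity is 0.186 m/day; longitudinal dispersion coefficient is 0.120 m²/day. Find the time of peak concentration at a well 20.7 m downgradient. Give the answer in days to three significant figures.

For the 1D instantaneous-source solution, setting ∂C/∂t = 0 at fixed x gives v²t² + 2Dt − x² = 0, so t = (√(D² + v²x²) − D)/v².
√(D² + v²x²) = √(0.120² + 0.186² × 20.7²) = 3.852; v² = 0.034596.
t = (3.852 − 0.120)/0.034596 = 108 days (vs. the pure-advection estimate x/v = 111 d).

108 days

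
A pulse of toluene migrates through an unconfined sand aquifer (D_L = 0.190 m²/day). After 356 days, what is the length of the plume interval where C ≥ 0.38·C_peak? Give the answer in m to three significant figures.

32.4 m

The plume is Gaussian with σ = √(2Dt) = √(2 × 0.190 × 356) = 11.63 m.
C/C_peak = exp(−Δx²/(2σ²)) = 0.38 ⇒ Δx = σ·√(−2 ln 0.38) = 11.63 × 1.391 = 16.18 m.
Width = 2Δx = 32.4 m.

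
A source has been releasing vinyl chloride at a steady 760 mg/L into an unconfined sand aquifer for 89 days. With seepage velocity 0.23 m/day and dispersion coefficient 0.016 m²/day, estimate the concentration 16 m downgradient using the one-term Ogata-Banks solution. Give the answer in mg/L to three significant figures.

For a continuous step input, C/C₀ ≈ ½·erfc((x−vt)/(2√(Dt))).
vt = 0.23 × 89 = 20.47 m and 2√(Dt) = 2√(0.016 × 89) = 2.387 m.
Argument (x−vt)/(2√(Dt)) = (16 − 20.47)/2.387 = -1.873; ½·erfc(-1.873) = 0.9960.
C = 760 × 0.9960 = 757 mg/L.

757 mg/L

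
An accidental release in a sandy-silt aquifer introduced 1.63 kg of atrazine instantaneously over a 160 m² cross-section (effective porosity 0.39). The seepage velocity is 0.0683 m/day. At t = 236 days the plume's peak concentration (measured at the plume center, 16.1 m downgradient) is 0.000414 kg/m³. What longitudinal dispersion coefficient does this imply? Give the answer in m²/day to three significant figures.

1.34 m²/day

At the plume center C_max = M/(n_e·A·√(4πDt)), so D = M²/(4πt·(n_e·A·C_max)²).
n_e·A·C_max = 0.39 × 160 × 0.000414 = 0.02583 kg/m.
D = 1.63²/(4π × 236 × 0.02583²) = 1.34 m²/day.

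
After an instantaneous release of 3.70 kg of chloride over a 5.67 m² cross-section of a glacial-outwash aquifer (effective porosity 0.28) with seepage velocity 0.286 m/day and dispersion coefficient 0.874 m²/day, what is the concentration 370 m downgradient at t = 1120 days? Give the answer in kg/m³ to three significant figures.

For an instantaneous plane source, C(x,t) = M/(n_e·A·√(4πDt)) · exp(−(x−vt)²/(4Dt)), with n_e·A the pore (flow) area.
Plume center vt = 0.286 × 1120 = 320.32 m, so the well at 370 m is 49.68 m downgradient of the peak.
√(4πDt) = 110.9 m, giving peak height M/(n_e·A·√(4πDt)) = 3.70/(0.28 × 5.67 × 110.9) = 0.02101 kg/m³.
(x−vt)²/(4Dt) = (49.68)²/(4 × 0.874 × 1120) = 0.6303; exp(−0.6303) = 0.5324.
C = 0.02101 × 0.5324 = 0.0112 kg/m³.

0.0112 kg/m³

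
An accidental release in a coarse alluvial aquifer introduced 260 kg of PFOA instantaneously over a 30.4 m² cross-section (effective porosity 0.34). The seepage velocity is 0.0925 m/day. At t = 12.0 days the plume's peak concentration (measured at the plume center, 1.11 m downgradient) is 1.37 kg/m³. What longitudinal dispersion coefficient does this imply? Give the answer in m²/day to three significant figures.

2.24 m²/day

At the plume center C_max = M/(n_e·A·√(4πDt)), so D = M²/(4πt·(n_e·A·C_max)²).
n_e·A·C_max = 0.34 × 30.4 × 1.37 = 14.16 kg/m.
D = 260²/(4π × 12.0 × 14.16²) = 2.24 m²/day.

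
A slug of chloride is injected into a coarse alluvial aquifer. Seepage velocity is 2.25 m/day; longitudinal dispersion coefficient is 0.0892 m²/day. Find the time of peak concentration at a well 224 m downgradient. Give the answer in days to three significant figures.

For the 1D instantaneous-source solution, setting ∂C/∂t = 0 at fixed x gives v²t² + 2Dt − x² = 0, so t = (√(D² + v²x²) − D)/v².
√(D² + v²x²) = √(0.0892² + 2.25² × 224²) = 504.0; v² = 5.0625.
t = (504.0 − 0.0892)/5.0625 = 99.5 days (vs. the pure-advection estimate x/v = 99.6 d).

99.5 days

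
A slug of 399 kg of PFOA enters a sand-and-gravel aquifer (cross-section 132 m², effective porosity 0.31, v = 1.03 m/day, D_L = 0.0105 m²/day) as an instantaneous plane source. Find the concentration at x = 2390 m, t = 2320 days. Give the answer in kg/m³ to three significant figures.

For an instantaneous plane source, C(x,t) = M/(n_e·A·√(4πDt)) · exp(−(x−vt)²/(4Dt)), with n_e·A the pore (flow) area.
Plume center vt = 1.03 × 2320 = 2389.6 m, so the well at 2390 m is 0.4 m downgradient of the peak.
√(4πDt) = 17.50 m, giving peak height M/(n_e·A·√(4πDt)) = 399/(0.31 × 132 × 17.50) = 0.5572 kg/m³.
(x−vt)²/(4Dt) = (0.4)²/(4 × 0.0105 × 2320) = 0.001642; exp(−0.001642) = 0.9984.
C = 0.5572 × 0.9984 = 0.556 kg/m³.

0.556 kg/m³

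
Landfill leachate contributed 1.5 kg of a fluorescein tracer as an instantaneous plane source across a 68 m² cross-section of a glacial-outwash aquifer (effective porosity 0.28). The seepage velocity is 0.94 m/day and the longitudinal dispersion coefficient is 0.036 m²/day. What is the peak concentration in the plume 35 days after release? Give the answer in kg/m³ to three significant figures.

The peak of an instantaneous 1D plume sits at x = vt; there the Gaussian factor is 1 and C_max = M/(n_e·A·√(4πDt)), where n_e·A is the pore area the mass is dissolved in.
√(4πDt) = √(4π × 0.036 × 35) = 3.979 m, so C_max = 1.5/(0.28 × 68 × 3.979) = 0.0198 kg/m³.

0.0198 kg/m³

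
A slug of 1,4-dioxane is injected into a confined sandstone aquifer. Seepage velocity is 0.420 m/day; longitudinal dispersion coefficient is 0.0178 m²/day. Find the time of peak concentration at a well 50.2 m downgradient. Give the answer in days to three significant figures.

119 days

For the 1D instantaneous-source solution, setting ∂C/∂t = 0 at fixed x gives v²t² + 2Dt − x² = 0, so t = (√(D² + v²x²) − D)/v².
√(D² + v²x²) = √(0.0178² + 0.420² × 50.2²) = 21.08; v² = 0.1764.
t = (21.08 − 0.0178)/0.1764 = 119 days (vs. the pure-advection estimate x/v = 120 d).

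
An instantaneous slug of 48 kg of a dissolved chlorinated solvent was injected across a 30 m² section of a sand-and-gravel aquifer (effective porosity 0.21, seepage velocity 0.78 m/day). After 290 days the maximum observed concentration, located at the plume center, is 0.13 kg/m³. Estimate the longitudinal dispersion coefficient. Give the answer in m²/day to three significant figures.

At the plume center C_max = M/(n_e·A·√(4πDt)), so D = M²/(4πt·(n_e·A·C_max)²).
n_e·A·C_max = 0.21 × 30 × 0.13 = 0.8190 kg/m.
D = 48²/(4π × 290 × 0.8190²) = 0.943 m²/day.

0.943 m²/day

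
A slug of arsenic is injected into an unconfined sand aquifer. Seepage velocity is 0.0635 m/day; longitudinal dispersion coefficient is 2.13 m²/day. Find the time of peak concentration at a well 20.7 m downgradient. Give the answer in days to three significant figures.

For the 1D instantaneous-source solution, setting ∂C/∂t = 0 at fixed x gives v²t² + 2Dt − x² = 0, so t = (√(D² + v²x²) − D)/v².
√(D² + v²x²) = √(2.13² + 0.0635² × 20.7²) = 2.503; v² = 0.00403225.
t = (2.503 − 2.13)/0.00403225 = 92.5 days (vs. the pure-advection estimate x/v = 326 d).

92.5 days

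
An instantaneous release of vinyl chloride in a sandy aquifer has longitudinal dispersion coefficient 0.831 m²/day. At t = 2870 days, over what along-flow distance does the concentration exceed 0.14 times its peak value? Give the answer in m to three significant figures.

The plume is Gaussian with σ = √(2Dt) = √(2 × 0.831 × 2870) = 69.06 m.
C/C_peak = exp(−Δx²/(2σ²)) = 0.14 ⇒ Δx = σ·√(−2 ln 0.14) = 69.06 × 1.983 = 136.9 m.
Width = 2Δx = 274 m.

274 m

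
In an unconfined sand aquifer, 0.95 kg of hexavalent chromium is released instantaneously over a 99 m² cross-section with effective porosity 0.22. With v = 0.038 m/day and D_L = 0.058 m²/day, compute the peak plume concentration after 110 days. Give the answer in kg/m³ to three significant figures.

The peak of an instantaneous 1D plume sits at x = vt; there the Gaussian factor is 1 and C_max = M/(n_e·A·√(4πDt)), where n_e·A is the pore area the mass is dissolved in.
√(4πDt) = √(4π × 0.058 × 110) = 8.954 m, so C_max = 0.95/(0.22 × 99 × 8.954) = 0.00487 kg/m³.

0.00487 kg/m³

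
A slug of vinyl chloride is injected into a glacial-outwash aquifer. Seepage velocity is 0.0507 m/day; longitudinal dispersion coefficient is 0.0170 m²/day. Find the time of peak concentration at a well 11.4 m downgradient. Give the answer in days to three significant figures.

218 days

For the 1D instantaneous-source solution, setting ∂C/∂t = 0 at fixed x gives v²t² + 2Dt − x² = 0, so t = (√(D² + v²x²) − D)/v².
√(D² + v²x²) = √(0.0170² + 0.0507² × 11.4²) = 0.5782; v² = 0.00257049.
t = (0.5782 − 0.0170)/0.00257049 = 218 days (vs. the pure-advection estimate x/v = 225 d).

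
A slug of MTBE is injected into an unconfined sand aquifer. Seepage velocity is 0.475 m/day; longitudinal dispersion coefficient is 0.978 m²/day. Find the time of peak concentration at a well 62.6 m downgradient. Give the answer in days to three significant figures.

128 days

For the 1D instantaneous-source solution, setting ∂C/∂t = 0 at fixed x gives v²t² + 2Dt − x² = 0, so t = (√(D² + v²x²) − D)/v².
√(D² + v²x²) = √(0.978² + 0.475² × 62.6²) = 29.75; v² = 0.225625.
t = (29.75 − 0.978)/0.225625 = 128 days (vs. the pure-advection estimate x/v = 132 d).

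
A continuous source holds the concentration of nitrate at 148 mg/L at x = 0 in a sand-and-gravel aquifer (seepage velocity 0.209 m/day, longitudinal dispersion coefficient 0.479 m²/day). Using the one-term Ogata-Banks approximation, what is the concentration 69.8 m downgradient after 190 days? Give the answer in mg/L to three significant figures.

For a continuous step input, C/C₀ ≈ ½·erfc((x−vt)/(2√(Dt))).
vt = 0.209 × 190 = 39.71 m and 2√(Dt) = 2√(0.479 × 190) = 19.08 m.
Argument (x−vt)/(2√(Dt)) = (69.8 − 39.71)/19.08 = 1.577; ½·erfc(1.577) = 0.01287.
C = 148 × 0.01287 = 1.90 mg/L.

1.90 mg/L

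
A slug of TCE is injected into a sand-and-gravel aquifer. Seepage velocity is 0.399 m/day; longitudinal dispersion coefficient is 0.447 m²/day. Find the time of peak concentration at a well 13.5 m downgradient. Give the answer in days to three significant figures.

For the 1D instantaneous-source solution, setting ∂C/∂t = 0 at fixed x gives v²t² + 2Dt − x² = 0, so t = (√(D² + v²x²) − D)/v².
√(D² + v²x²) = √(0.447² + 0.399² × 13.5²) = 5.405; v² = 0.159201.
t = (5.405 − 0.447)/0.159201 = 31.1 days (vs. the pure-advection estimate x/v = 33.8 d).

31.1 days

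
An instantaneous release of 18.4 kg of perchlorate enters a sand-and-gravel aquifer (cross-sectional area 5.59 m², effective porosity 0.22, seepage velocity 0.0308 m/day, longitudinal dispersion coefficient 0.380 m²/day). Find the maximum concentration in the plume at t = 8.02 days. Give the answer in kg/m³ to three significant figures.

2.42 kg/m³

The peak of an instantaneous 1D plume sits at x = vt; there the Gaussian factor is 1 and C_max = M/(n_e·A·√(4πDt)), where n_e·A is the pore area the mass is dissolved in.
√(4πDt) = √(4π × 0.380 × 8.02) = 6.188 m, so C_max = 18.4/(0.22 × 5.59 × 6.188) = 2.42 kg/m³.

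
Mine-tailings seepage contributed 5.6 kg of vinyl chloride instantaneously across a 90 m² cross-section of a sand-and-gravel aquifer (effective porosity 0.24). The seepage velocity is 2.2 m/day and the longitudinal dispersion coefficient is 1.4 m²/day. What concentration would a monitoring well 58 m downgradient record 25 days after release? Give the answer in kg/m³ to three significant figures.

For an instantaneous plane source, C(x,t) = M/(n_e·A·√(4πDt)) · exp(−(x−vt)²/(4Dt)), with n_e·A the pore (flow) area.
Plume center vt = 2.2 × 25 = 55 m, so the well at 58 m is 3 m downgradient of the peak.
√(4πDt) = 20.97 m, giving peak height M/(n_e·A·√(4πDt)) = 5.6/(0.24 × 90 × 20.97) = 0.01236 kg/m³.
(x−vt)²/(4Dt) = (3)²/(4 × 1.4 × 25) = 0.06429; exp(−0.06429) = 0.9377.
C = 0.01236 × 0.9377 = 0.0116 kg/m³.

0.0116 kg/m³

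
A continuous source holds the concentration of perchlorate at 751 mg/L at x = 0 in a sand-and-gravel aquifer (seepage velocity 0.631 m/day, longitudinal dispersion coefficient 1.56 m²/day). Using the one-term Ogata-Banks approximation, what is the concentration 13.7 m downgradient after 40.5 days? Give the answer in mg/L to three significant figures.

For a continuous step input, C/C₀ ≈ ½·erfc((x−vt)/(2√(Dt))).
vt = 0.631 × 40.5 = 25.5555 m and 2√(Dt) = 2√(1.56 × 40.5) = 15.90 m.
Argument (x−vt)/(2√(Dt)) = (13.7 − 25.5555)/15.90 = -0.7456; ½·erfc(-0.7456) = 0.8542.
C = 751 × 0.8542 = 642 mg/L.

642 mg/L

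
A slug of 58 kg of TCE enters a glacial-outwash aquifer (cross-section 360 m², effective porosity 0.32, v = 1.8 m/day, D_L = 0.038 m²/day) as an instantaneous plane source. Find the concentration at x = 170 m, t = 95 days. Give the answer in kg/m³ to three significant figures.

0.0697 kg/m³

For an instantaneous plane source, C(x,t) = M/(n_e·A·√(4πDt)) · exp(−(x−vt)²/(4Dt)), with n_e·A the pore (flow) area.
Plume center vt = 1.8 × 95 = 171 m, so the well at 170 m is 1 m upgradient of the peak.
√(4πDt) = 6.735 m, giving peak height M/(n_e·A·√(4πDt)) = 58/(0.32 × 360 × 6.735) = 0.07475 kg/m³.
(x−vt)²/(4Dt) = (-1)²/(4 × 0.038 × 95) = 0.06925; exp(−0.06925) = 0.9331.
C = 0.07475 × 0.9331 = 0.0697 kg/m³.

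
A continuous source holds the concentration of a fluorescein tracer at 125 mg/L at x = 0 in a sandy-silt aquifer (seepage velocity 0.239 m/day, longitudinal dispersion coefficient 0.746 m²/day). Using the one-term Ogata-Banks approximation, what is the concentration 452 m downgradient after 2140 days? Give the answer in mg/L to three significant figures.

107 mg/L

For a continuous step input, C/C₀ ≈ ½·erfc((x−vt)/(2√(Dt))).
vt = 0.239 × 2140 = 511.46 m and 2√(Dt) = 2√(0.746 × 2140) = 79.91 m.
Argument (x−vt)/(2√(Dt)) = (452 − 511.46)/79.91 = -0.7441; ½·erfc(-0.7441) = 0.8537.
C = 125 × 0.8537 = 107 mg/L.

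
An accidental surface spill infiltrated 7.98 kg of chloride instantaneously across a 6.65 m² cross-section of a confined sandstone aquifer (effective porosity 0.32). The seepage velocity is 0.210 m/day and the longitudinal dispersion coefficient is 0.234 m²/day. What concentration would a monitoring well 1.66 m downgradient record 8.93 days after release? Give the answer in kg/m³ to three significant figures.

0.728 kg/m³

For an instantaneous plane source, C(x,t) = M/(n_e·A·√(4πDt)) · exp(−(x−vt)²/(4Dt)), with n_e·A the pore (flow) area.
Plume center vt = 0.210 × 8.93 = 1.8753 m, so the well at 1.66 m is 0.2153 m upgradient of the peak.
√(4πDt) = 5.124 m, giving peak height M/(n_e·A·√(4πDt)) = 7.98/(0.32 × 6.65 × 5.124) = 0.7319 kg/m³.
(x−vt)²/(4Dt) = (-0.2153)²/(4 × 0.234 × 8.93) = 0.005546; exp(−0.005546) = 0.9945.
C = 0.7319 × 0.9945 = 0.728 kg/m³.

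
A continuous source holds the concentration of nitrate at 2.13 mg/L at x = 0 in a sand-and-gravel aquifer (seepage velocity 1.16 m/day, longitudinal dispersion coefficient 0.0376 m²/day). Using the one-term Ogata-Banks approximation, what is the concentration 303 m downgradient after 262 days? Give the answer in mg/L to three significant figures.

1.24 mg/L

For a continuous step input, C/C₀ ≈ ½·erfc((x−vt)/(2√(Dt))).
vt = 1.16 × 262 = 303.92 m and 2√(Dt) = 2√(0.0376 × 262) = 6.277 m.
Argument (x−vt)/(2√(Dt)) = (303 − 303.92)/6.277 = -0.1466; ½·erfc(-0.1466) = 0.5821.
C = 2.13 × 0.5821 = 1.24 mg/L.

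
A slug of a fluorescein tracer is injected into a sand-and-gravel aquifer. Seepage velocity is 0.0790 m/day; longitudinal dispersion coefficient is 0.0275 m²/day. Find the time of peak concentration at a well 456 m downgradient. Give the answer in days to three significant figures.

5770 days

For the 1D instantaneous-source solution, setting ∂C/∂t = 0 at fixed x gives v²t² + 2Dt − x² = 0, so t = (√(D² + v²x²) − D)/v².
√(D² + v²x²) = √(0.0275² + 0.0790² × 456²) = 36.02; v² = 0.006241.
t = (36.02 − 0.0275)/0.006241 = 5770 days (vs. the pure-advection estimate x/v = 5770 d).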